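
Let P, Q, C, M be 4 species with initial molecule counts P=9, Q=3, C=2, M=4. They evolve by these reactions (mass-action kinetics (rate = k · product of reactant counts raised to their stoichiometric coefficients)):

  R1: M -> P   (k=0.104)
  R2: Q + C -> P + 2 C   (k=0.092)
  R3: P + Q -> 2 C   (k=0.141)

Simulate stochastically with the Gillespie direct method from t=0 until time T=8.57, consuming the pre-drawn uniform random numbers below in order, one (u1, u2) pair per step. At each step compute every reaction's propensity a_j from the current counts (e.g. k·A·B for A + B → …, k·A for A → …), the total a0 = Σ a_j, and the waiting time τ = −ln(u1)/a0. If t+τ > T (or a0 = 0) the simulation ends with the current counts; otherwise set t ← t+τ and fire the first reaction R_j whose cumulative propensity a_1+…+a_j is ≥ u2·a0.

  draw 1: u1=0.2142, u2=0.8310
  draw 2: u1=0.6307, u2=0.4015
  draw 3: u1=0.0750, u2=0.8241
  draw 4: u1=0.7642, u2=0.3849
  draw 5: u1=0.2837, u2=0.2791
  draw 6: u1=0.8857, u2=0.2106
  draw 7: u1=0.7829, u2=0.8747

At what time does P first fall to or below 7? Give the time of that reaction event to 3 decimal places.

Threshold first reached at t = 0.458

t=0.000: P=9 Q=3 C=2 M=4
Draw 1: a1=0.416, a2=0.552, a3=3.807, a0=4.775; τ=−ln(0.2142)/4.775=0.323 → t=0.323; u2·a0=0.8310·4.775=3.968; a1+a2=0.968 < 3.968 ≤ a1+…+a3=4.775 → R3 fires; P=8 Q=2 C=4 M=4
Draw 2: a1=0.416, a2=0.736, a3=2.256, a0=3.408; τ=−ln(0.6307)/3.408=0.135 → t=0.458; u2·a0=0.4015·3.408=1.368; a1+a2=1.152 < 1.368 ≤ a1+…+a3=3.408 → R3 fires; P=7 Q=1 C=6 M=4
Draw 3: a1=0.416, a2=0.552, a3=0.987, a0=1.955; τ=−ln(0.0750)/1.955=1.325 → t=1.783; u2·a0=0.8241·1.955=1.611; a1+a2=0.968 < 1.611 ≤ a1+…+a3=1.955 → R3 fires; P=6 Q=0 C=8 M=4
Draw 4: a1=0.416, a2=0.000, a3=0.000, a0=0.416; τ=−ln(0.7642)/0.416=0.646 → t=2.429; u2·a0=0.3849·0.416=0.160 ≤ a1=0.416 → R1 fires; P=7 Q=0 C=8 M=3
Draw 5: a1=0.312, a2=0.000, a3=0.000, a0=0.312; τ=−ln(0.2837)/0.312=4.038 → t=6.467; u2·a0=0.2791·0.312=0.087 ≤ a1=0.312 → R1 fires; P=8 Q=0 C=8 M=2
Draw 6: a1=0.208, a2=0.000, a3=0.000, a0=0.208; τ=−ln(0.8857)/0.208=0.584 → t=7.051; u2·a0=0.2106·0.208=0.044 ≤ a1=0.208 → R1 fires; P=9 Q=0 C=8 M=1
Draw 7: a1=0.104, a2=0.000, a3=0.000, a0=0.104; τ=−ln(0.7829)/0.104=2.353 → t=9.404 > T=8.57: stop.
P first becomes ≤ 7 when it reaches 7 at the event at t=0.458.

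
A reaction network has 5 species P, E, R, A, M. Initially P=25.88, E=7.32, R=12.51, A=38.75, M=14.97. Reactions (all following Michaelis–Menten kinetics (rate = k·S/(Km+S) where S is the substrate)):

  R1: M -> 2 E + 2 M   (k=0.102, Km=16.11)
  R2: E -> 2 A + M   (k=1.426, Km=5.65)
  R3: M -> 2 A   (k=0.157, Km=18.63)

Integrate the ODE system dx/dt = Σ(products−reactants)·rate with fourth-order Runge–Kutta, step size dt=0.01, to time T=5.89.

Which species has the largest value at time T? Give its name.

RK4 with dt=0.01: 589 steps to T=5.89. Trajectory (selected grid times):
t=0.00: P=25.88 E=7.32 R=12.51 A=38.75 M=14.97
t=0.65: P=25.88 E=6.87 R=12.51 A=39.87 M=15.47
t=1.31: P=25.88 E=6.43 R=12.51 A=40.99 M=15.97
t=1.96: P=25.88 E=6.01 R=12.51 A=42.05 M=16.44
t=2.62: P=25.88 E=5.60 R=12.51 A=43.10 M=16.90
t=3.27: P=25.88 E=5.21 R=12.51 A=44.11 M=17.34
t=3.93: P=25.88 E=4.84 R=12.51 A=45.09 M=17.77
t=4.58: P=25.88 E=4.49 R=12.51 A=46.03 M=18.17
t=5.24: P=25.88 E=4.16 R=12.51 A=46.95 M=18.56
t=5.89: P=25.88 E=3.84 R=12.51 A=47.82 M=18.93
At T=5.89: P=25.88 E=3.84 R=12.51 A=47.82 M=18.93; the largest is A.

Dominant species at T: A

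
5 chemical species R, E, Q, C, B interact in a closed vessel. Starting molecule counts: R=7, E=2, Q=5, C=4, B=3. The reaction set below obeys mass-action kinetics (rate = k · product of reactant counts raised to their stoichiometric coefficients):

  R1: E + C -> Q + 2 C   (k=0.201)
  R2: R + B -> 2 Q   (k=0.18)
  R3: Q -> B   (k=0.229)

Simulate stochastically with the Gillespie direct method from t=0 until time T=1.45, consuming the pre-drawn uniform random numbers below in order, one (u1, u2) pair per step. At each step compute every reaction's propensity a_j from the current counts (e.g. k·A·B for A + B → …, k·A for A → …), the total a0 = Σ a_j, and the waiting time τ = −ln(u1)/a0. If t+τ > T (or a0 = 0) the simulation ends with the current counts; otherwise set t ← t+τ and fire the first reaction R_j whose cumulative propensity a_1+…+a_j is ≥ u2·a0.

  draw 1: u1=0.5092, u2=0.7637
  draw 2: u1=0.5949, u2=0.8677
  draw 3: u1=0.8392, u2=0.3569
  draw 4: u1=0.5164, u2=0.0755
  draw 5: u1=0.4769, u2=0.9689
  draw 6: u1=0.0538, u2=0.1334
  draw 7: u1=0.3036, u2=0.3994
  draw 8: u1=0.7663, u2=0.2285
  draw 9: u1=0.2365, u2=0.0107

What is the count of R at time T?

t=0.000: R=7 E=2 Q=5 C=4 B=3
Draw 1: a1=1.608, a2=3.780, a3=1.145, a0=6.533; τ=−ln(0.5092)/6.533=0.103 → t=0.103; u2·a0=0.7637·6.533=4.989; a1=1.608 < 4.989 ≤ a1+a2=5.388 → R2 fires; R=6 E=2 Q=7 C=4 B=2
Draw 2: a1=1.608, a2=2.160, a3=1.603, a0=5.371; τ=−ln(0.5949)/5.371=0.097 → t=0.200; u2·a0=0.8677·5.371=4.660; a1+a2=3.768 < 4.660 ≤ a1+…+a3=5.371 → R3 fires; R=6 E=2 Q=6 C=4 B=3
Draw 3: a1=1.608, a2=3.240, a3=1.374, a0=6.222; τ=−ln(0.8392)/6.222=0.028 → t=0.228; u2·a0=0.3569·6.222=2.221; a1=1.608 < 2.221 ≤ a1+a2=4.848 → R2 fires; R=5 E=2 Q=8 C=4 B=2
Draw 4: a1=1.608, a2=1.800, a3=1.832, a0=5.240; τ=−ln(0.5164)/5.240=0.126 → t=0.354; u2·a0=0.0755·5.240=0.396 ≤ a1=1.608 → R1 fires; R=5 E=1 Q=9 C=5 B=2
Draw 5: a1=1.005, a2=1.800, a3=2.061, a0=4.866; τ=−ln(0.4769)/4.866=0.152 → t=0.506; u2·a0=0.9689·4.866=4.715; a1+a2=2.805 < 4.715 ≤ a1+…+a3=4.866 → R3 fires; R=5 E=1 Q=8 C=5 B=3
Draw 6: a1=1.005, a2=2.700, a3=1.832, a0=5.537; τ=−ln(0.0538)/5.537=0.528 → t=1.034; u2·a0=0.1334·5.537=0.739 ≤ a1=1.005 → R1 fires; R=5 E=0 Q=9 C=6 B=3
Draw 7: a1=0.000, a2=2.700, a3=2.061, a0=4.761; τ=−ln(0.3036)/4.761=0.250 → t=1.285; u2·a0=0.3994·4.761=1.902; a1=0.000 < 1.902 ≤ a1+a2=2.700 → R2 fires; R=4 E=0 Q=11 C=6 B=2
Draw 8: a1=0.000, a2=1.440, a3=2.519, a0=3.959; τ=−ln(0.7663)/3.959=0.067 → t=1.352; u2·a0=0.2285·3.959=0.905; a1=0.000 < 0.905 ≤ a1+a2=1.440 → R2 fires; R=3 E=0 Q=13 C=6 B=1
Draw 9: a1=0.000, a2=0.540, a3=2.977, a0=3.517; τ=−ln(0.2365)/3.517=0.410 → t=1.762 > T=1.45: stop.
Read off R at T=1.45: 3

R at T = 3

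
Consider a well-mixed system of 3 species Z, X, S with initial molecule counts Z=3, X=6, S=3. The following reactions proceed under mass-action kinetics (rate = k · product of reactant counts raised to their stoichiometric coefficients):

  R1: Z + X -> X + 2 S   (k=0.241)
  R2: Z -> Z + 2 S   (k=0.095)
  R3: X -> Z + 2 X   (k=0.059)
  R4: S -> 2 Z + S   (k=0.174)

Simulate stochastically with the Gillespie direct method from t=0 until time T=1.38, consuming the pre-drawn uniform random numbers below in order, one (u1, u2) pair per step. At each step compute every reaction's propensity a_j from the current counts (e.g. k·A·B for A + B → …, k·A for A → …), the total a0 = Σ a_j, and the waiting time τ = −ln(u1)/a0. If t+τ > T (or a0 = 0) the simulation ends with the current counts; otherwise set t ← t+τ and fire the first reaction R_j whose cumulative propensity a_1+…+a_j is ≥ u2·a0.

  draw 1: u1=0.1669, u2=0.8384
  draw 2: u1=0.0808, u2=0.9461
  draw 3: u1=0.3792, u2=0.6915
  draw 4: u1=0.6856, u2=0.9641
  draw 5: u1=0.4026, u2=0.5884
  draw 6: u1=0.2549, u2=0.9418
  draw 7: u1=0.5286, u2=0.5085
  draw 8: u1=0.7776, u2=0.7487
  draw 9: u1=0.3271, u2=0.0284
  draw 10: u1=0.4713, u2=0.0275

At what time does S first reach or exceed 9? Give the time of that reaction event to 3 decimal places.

t=0.000: Z=3 X=6 S=3
Draw 1: a1=4.338, a2=0.285, a3=0.354, a4=0.522, a0=5.499; τ=−ln(0.1669)/5.499=0.326 → t=0.326; u2·a0=0.8384·5.499=4.610; a1=4.338 < 4.610 ≤ a1+a2=4.623 → R2 fires; Z=3 X=6 S=5
Draw 2: a1=4.338, a2=0.285, a3=0.354, a4=0.870, a0=5.847; τ=−ln(0.0808)/5.847=0.430 → t=0.756; u2·a0=0.9461·5.847=5.532; a1+…+a3=4.977 < 5.532 ≤ a1+…+a4=5.847 → R4 fires; Z=5 X=6 S=5
Draw 3: a1=7.230, a2=0.475, a3=0.354, a4=0.870, a0=8.929; τ=−ln(0.3792)/8.929=0.109 → t=0.864; u2·a0=0.6915·8.929=6.174 ≤ a1=7.230 → R1 fires; Z=4 X=6 S=7
Draw 4: a1=5.784, a2=0.380, a3=0.354, a4=1.218, a0=7.736; τ=−ln(0.6856)/7.736=0.049 → t=0.913; u2·a0=0.9641·7.736=7.458; a1+…+a3=6.518 < 7.458 ≤ a1+…+a4=7.736 → R4 fires; Z=6 X=6 S=7
Draw 5: a1=8.676, a2=0.570, a3=0.354, a4=1.218, a0=10.818; τ=−ln(0.4026)/10.818=0.084 → t=0.997; u2·a0=0.5884·10.818=6.365 ≤ a1=8.676 → R1 fires; Z=5 X=6 S=9
Draw 6: a1=7.230, a2=0.475, a3=0.354, a4=1.566, a0=9.625; τ=−ln(0.2549)/9.625=0.142 → t=1.139; u2·a0=0.9418·9.625=9.065; a1+…+a3=8.059 < 9.065 ≤ a1+…+a4=9.625 → R4 fires; Z=7 X=6 S=9
Draw 7: a1=10.122, a2=0.665, a3=0.354, a4=1.566, a0=12.707; τ=−ln(0.5286)/12.707=0.050 → t=1.190; u2·a0=0.5085·12.707=6.462 ≤ a1=10.122 → R1 fires; Z=6 X=6 S=11
Draw 8: a1=8.676, a2=0.570, a3=0.354, a4=1.914, a0=11.514; τ=−ln(0.7776)/11.514=0.022 → t=1.211; u2·a0=0.7487·11.514=8.621 ≤ a1=8.676 → R1 fires; Z=5 X=6 S=13
Draw 9: a1=7.230, a2=0.475, a3=0.354, a4=2.262, a0=10.321; τ=−ln(0.3271)/10.321=0.108 → t=1.320; u2·a0=0.0284·10.321=0.293 ≤ a1=7.230 → R1 fires; Z=4 X=6 S=15
Draw 10: a1=5.784, a2=0.380, a3=0.354, a4=2.610, a0=9.128; τ=−ln(0.4713)/9.128=0.082 → t=1.402 > T=1.38: stop.
S first becomes ≥ 9 when it reaches 9 at the event at t=0.997.

Threshold first reached at t = 0.997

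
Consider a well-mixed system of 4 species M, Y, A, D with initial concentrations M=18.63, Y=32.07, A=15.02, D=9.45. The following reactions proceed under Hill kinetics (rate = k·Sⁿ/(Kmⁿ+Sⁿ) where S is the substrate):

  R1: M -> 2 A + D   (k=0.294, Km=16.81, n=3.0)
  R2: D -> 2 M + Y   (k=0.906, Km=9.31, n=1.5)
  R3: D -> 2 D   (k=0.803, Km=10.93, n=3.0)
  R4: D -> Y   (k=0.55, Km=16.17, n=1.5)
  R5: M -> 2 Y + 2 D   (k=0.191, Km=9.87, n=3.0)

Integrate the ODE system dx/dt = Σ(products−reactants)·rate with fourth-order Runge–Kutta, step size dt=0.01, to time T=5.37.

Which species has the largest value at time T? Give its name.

Dominant species at T: Y

RK4 with dt=0.01: 537 steps to T=5.37. Trajectory (selected grid times):
t=0.00: M=18.63 Y=32.07 A=15.02 D=9.45
t=0.60: M=18.98 Y=32.65 A=15.23 D=9.57
t=1.19: M=19.32 Y=33.22 A=15.43 D=9.68
t=1.79: M=19.68 Y=33.81 A=15.65 D=9.81
t=2.39: M=20.03 Y=34.41 A=15.87 D=9.94
t=2.98: M=20.39 Y=35.00 A=16.09 D=10.07
t=3.58: M=20.75 Y=35.60 A=16.32 D=10.20
t=4.18: M=21.11 Y=36.21 A=16.55 D=10.34
t=4.77: M=21.47 Y=36.82 A=16.78 D=10.48
t=5.37: M=21.84 Y=37.44 A=17.02 D=10.63
At T=5.37: M=21.84 Y=37.44 A=17.02 D=10.63; the largest is Y.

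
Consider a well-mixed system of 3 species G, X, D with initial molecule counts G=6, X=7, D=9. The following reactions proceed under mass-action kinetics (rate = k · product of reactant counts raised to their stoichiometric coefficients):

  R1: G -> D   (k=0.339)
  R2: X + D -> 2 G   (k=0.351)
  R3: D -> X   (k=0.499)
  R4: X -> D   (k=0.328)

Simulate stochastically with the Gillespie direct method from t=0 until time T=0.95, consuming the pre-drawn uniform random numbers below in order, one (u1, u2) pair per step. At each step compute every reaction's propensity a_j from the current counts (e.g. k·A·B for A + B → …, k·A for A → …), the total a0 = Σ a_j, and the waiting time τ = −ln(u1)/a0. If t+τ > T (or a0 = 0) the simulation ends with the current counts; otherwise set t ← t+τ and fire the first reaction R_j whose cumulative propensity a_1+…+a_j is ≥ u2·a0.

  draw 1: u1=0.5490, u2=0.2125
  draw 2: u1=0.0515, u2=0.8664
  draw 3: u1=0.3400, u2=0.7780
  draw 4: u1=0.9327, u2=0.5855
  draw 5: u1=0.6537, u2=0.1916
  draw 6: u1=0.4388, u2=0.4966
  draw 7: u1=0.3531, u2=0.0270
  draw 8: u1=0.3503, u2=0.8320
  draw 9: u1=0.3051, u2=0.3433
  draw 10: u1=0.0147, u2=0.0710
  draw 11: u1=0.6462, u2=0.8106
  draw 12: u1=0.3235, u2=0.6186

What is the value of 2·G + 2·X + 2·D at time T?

Check how each reaction changes W = 2·G + 2·X + 2·D (weight of products minus weight of reactants):
R1: G -> D: (2·1) − (2·1) = 2 − 2 = 0
R2: X + D -> 2 G: (2·2) − (2·1 + 2·1) = 4 − 4 = 0
R3: D -> X: (2·1) − (2·1) = 2 − 2 = 0
R4: X -> D: (2·1) − (2·1) = 2 − 2 = 0
Every reaction leaves W unchanged, so W is conserved and no simulation is needed: W(T) = W(0) = 2·6 + 2·7 + 2·9 = 44

Value at T = 44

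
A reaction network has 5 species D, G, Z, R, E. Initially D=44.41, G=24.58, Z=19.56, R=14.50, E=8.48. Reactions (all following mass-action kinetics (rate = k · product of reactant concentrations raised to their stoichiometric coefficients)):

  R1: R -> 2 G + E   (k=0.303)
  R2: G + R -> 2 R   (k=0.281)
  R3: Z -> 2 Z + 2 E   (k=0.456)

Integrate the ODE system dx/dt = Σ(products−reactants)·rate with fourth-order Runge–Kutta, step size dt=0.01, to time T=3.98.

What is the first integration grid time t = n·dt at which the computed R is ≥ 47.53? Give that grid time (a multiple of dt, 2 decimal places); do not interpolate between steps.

Threshold first reached at t = 0.92

RK4 with dt=0.01: 398 steps to T=3.98. Trajectory (selected grid times):
t=0.00: D=44.41 G=24.58 Z=19.56 R=14.50 E=8.48
t=0.44: D=44.41 G=2.61 Z=23.91 R=40.66 E=21.37
t=0.88: D=44.41 G=2.16 Z=29.22 R=46.97 E=37.84
t=0.91: D=44.41 G=2.16 Z=29.62 R=47.40 E=39.08
t=0.92: D=44.41 G=2.16 Z=29.76 R=47.54 E=39.49
t=1.33: D=44.41 G=2.16 Z=35.87 R=53.83 E=58.01
t=1.77: D=44.41 G=2.16 Z=43.84 R=61.51 E=81.63
t=2.21: D=44.41 G=2.16 Z=53.58 R=70.28 E=109.89
t=2.65: D=44.41 G=2.16 Z=65.49 R=80.30 E=143.72
t=3.10: D=44.41 G=2.16 Z=80.41 R=92.04 E=185.28
t=3.54: D=44.41 G=2.16 Z=98.27 R=105.16 E=234.14
t=3.98: D=44.41 G=2.16 Z=120.11 R=120.16 E=292.81
R(0.91)=47.398 < 47.53 but R(0.92)=47.542 ≥ 47.53, so the first grid time is t=0.92.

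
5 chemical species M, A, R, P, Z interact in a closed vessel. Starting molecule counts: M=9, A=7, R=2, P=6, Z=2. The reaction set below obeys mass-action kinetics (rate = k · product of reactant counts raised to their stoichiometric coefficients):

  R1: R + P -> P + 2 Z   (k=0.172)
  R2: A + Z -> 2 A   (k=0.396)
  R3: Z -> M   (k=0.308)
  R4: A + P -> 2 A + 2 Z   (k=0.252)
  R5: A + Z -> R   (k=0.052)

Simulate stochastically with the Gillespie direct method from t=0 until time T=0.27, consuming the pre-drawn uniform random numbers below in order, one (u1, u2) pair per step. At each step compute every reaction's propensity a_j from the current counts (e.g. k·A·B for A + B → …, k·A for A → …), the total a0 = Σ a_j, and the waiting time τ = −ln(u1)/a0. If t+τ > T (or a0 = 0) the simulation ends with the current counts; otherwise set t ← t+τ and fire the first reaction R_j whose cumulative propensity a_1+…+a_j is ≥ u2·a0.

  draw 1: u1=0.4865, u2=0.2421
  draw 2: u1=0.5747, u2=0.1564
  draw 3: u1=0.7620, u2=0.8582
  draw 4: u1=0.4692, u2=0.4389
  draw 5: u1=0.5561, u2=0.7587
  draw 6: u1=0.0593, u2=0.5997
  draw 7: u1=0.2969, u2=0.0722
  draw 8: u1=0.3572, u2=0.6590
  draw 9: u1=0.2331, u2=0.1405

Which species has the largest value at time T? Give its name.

t=0.000: M=9 A=7 R=2 P=6 Z=2
Draw 1: a1=2.064, a2=5.544, a3=0.616, a4=10.584, a5=0.728, a0=19.536; τ=−ln(0.4865)/19.536=0.037 → t=0.037; u2·a0=0.2421·19.536=4.730; a1=2.064 < 4.730 ≤ a1+a2=7.608 → R2 fires; M=9 A=8 R=2 P=6 Z=1
Draw 2: a1=2.064, a2=3.168, a3=0.308, a4=12.096, a5=0.416, a0=18.052; τ=−ln(0.5747)/18.052=0.031 → t=0.068; u2·a0=0.1564·18.052=2.823; a1=2.064 < 2.823 ≤ a1+a2=5.232 → R2 fires; M=9 A=9 R=2 P=6 Z=0
Draw 3: a1=2.064, a2=0.000, a3=0.000, a4=13.608, a5=0.000, a0=15.672; τ=−ln(0.7620)/15.672=0.017 → t=0.085; u2·a0=0.8582·15.672=13.450; a1+…+a3=2.064 < 13.450 ≤ a1+…+a4=15.672 → R4 fires; M=9 A=10 R=2 P=5 Z=2
Draw 4: a1=1.720, a2=7.920, a3=0.616, a4=12.600, a5=1.040, a0=23.896; τ=−ln(0.4692)/23.896=0.032 → t=0.117; u2·a0=0.4389·23.896=10.488; a1+…+a3=10.256 < 10.488 ≤ a1+…+a4=22.856 → R4 fires; M=9 A=11 R=2 P=4 Z=4
Draw 5: a1=1.376, a2=17.424, a3=1.232, a4=11.088, a5=2.288, a0=33.408; τ=−ln(0.5561)/33.408=0.018 → t=0.134; u2·a0=0.7587·33.408=25.347; a1+…+a3=20.032 < 25.347 ≤ a1+…+a4=31.120 → R4 fires; M=9 A=12 R=2 P=3 Z=6
Draw 6: a1=1.032, a2=28.512, a3=1.848, a4=9.072, a5=3.744, a0=44.208; τ=−ln(0.0593)/44.208=0.064 → t=0.198; u2·a0=0.5997·44.208=26.512; a1=1.032 < 26.512 ≤ a1+a2=29.544 → R2 fires; M=9 A=13 R=2 P=3 Z=5
Draw 7: a1=1.032, a2=25.740, a3=1.540, a4=9.828, a5=3.380, a0=41.520; τ=−ln(0.2969)/41.520=0.029 → t=0.227; u2·a0=0.0722·41.520=2.998; a1=1.032 < 2.998 ≤ a1+a2=26.772 → R2 fires; M=9 A=14 R=2 P=3 Z=4
Draw 8: a1=1.032, a2=22.176, a3=1.232, a4=10.584, a5=2.912, a0=37.936; τ=−ln(0.3572)/37.936=0.027 → t=0.254; u2·a0=0.6590·37.936=25.000; a1+…+a3=24.440 < 25.000 ≤ a1+…+a4=35.024 → R4 fires; M=9 A=15 R=2 P=2 Z=6
Draw 9: a1=0.688, a2=35.640, a3=1.848, a4=7.560, a5=4.680, a0=50.416; τ=−ln(0.2331)/50.416=0.029 → t=0.283 > T=0.27: stop.
At T=0.27: M=9 A=15 R=2 P=2 Z=6; the largest is A.

Dominant species at T: A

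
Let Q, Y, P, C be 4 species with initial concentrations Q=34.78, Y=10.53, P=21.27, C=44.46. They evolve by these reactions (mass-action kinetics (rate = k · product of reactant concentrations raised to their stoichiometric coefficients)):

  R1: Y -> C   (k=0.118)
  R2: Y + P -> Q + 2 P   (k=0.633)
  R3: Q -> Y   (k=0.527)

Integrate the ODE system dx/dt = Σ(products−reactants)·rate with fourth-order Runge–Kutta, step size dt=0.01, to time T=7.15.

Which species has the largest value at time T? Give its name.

RK4 with dt=0.01: 715 steps to T=7.15. Trajectory (selected grid times):
t=0.00: Q=34.78 Y=10.53 P=21.27 C=44.46
t=0.79: Q=44.39 Y=0.76 P=49.00 C=44.62
t=1.59: Q=44.54 Y=0.55 P=67.91 C=44.68
t=2.38: Q=44.62 Y=0.43 P=86.55 C=44.72
t=3.18: Q=44.66 Y=0.35 P=105.41 C=44.76
t=3.97: Q=44.68 Y=0.30 P=124.03 C=44.79
t=4.77: Q=44.69 Y=0.26 P=142.88 C=44.82
t=5.56: Q=44.70 Y=0.23 P=161.50 C=44.84
t=6.36: Q=44.71 Y=0.21 P=180.35 C=44.86
t=7.15: Q=44.71 Y=0.19 P=198.96 C=44.88
At T=7.15: Q=44.71 Y=0.19 P=198.96 C=44.88; the largest is P.

Dominant species at T: P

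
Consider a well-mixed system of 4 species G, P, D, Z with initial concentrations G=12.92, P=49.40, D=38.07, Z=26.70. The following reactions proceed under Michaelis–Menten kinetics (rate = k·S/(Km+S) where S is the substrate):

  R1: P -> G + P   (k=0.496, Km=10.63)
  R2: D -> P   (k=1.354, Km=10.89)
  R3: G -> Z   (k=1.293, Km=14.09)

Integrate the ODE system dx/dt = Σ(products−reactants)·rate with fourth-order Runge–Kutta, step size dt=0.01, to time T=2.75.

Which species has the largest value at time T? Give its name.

RK4 with dt=0.01: 275 steps to T=2.75. Trajectory (selected grid times):
t=0.00: G=12.92 P=49.40 D=38.07 Z=26.70
t=0.31: G=12.86 P=49.73 D=37.74 Z=26.89
t=0.61: G=12.79 P=50.04 D=37.43 Z=27.08
t=0.92: G=12.73 P=50.37 D=37.10 Z=27.27
t=1.22: G=12.67 P=50.68 D=36.79 Z=27.45
t=1.53: G=12.61 P=51.00 D=36.47 Z=27.64
t=1.83: G=12.55 P=51.32 D=36.15 Z=27.82
t=2.14: G=12.49 P=51.64 D=35.83 Z=28.01
t=2.44: G=12.43 P=51.95 D=35.52 Z=28.19
t=2.75: G=12.37 P=52.27 D=35.20 Z=28.38
At T=2.75: G=12.37 P=52.27 D=35.20 Z=28.38; the largest is P.

Dominant species at T: P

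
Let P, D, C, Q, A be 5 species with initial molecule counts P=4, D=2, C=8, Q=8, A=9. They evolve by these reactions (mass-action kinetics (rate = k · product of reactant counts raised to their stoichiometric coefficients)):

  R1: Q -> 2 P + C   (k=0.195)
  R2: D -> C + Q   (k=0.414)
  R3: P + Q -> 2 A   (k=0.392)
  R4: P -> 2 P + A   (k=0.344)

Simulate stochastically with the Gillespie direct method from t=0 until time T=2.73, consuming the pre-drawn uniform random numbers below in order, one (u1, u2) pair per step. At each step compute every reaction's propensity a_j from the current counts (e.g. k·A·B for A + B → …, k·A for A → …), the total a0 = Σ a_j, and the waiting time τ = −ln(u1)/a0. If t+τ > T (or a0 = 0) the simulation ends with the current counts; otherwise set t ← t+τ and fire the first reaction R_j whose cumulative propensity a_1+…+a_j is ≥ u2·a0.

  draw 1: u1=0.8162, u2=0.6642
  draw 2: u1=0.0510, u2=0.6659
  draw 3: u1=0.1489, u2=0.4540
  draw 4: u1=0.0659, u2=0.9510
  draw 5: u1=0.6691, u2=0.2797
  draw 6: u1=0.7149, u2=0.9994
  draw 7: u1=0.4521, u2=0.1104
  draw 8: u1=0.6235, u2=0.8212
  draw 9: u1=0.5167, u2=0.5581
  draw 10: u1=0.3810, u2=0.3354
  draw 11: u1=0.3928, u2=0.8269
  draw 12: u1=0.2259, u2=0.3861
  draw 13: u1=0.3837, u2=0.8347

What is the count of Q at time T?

Q at T = 1

t=0.000: P=4 D=2 C=8 Q=8 A=9
Draw 1: a1=1.560, a2=0.828, a3=12.544, a4=1.376, a0=16.308; τ=−ln(0.8162)/16.308=0.012 → t=0.012; u2·a0=0.6642·16.308=10.832; a1+a2=2.388 < 10.832 ≤ a1+…+a3=14.932 → R3 fires; P=3 D=2 C=8 Q=7 A=11
Draw 2: a1=1.365, a2=0.828, a3=8.232, a4=1.032, a0=11.457; τ=−ln(0.0510)/11.457=0.260 → t=0.272; u2·a0=0.6659·11.457=7.629; a1+a2=2.193 < 7.629 ≤ a1+…+a3=10.425 → R3 fires; P=2 D=2 C=8 Q=6 A=13
Draw 3: a1=1.170, a2=0.828, a3=4.704, a4=0.688, a0=7.390; τ=−ln(0.1489)/7.390=0.258 → t=0.530; u2·a0=0.4540·7.390=3.355; a1+a2=1.998 < 3.355 ≤ a1+…+a3=6.702 → R3 fires; P=1 D=2 C=8 Q=5 A=15
Draw 4: a1=0.975, a2=0.828, a3=1.960, a4=0.344, a0=4.107; τ=−ln(0.0659)/4.107=0.662 → t=1.192; u2·a0=0.9510·4.107=3.906; a1+…+a3=3.763 < 3.906 ≤ a1+…+a4=4.107 → R4 fires; P=2 D=2 C=8 Q=5 A=16
Draw 5: a1=0.975, a2=0.828, a3=3.920, a4=0.688, a0=6.411; τ=−ln(0.6691)/6.411=0.063 → t=1.255; u2·a0=0.2797·6.411=1.793; a1=0.975 < 1.793 ≤ a1+a2=1.803 → R2 fires; P=2 D=1 C=9 Q=6 A=16
Draw 6: a1=1.170, a2=0.414, a3=4.704, a4=0.688, a0=6.976; τ=−ln(0.7149)/6.976=0.048 → t=1.303; u2·a0=0.9994·6.976=6.972; a1+…+a3=6.288 < 6.972 ≤ a1+…+a4=6.976 → R4 fires; P=3 D=1 C=9 Q=6 A=17
Draw 7: a1=1.170, a2=0.414, a3=7.056, a4=1.032, a0=9.672; τ=−ln(0.4521)/9.672=0.082 → t=1.385; u2·a0=0.1104·9.672=1.068 ≤ a1=1.170 → R1 fires; P=5 D=1 C=10 Q=5 A=17
Draw 8: a1=0.975, a2=0.414, a3=9.800, a4=1.720, a0=12.909; τ=−ln(0.6235)/12.909=0.037 → t=1.422; u2·a0=0.8212·12.909=10.601; a1+a2=1.389 < 10.601 ≤ a1+…+a3=11.189 → R3 fires; P=4 D=1 C=10 Q=4 A=19
Draw 9: a1=0.780, a2=0.414, a3=6.272, a4=1.376, a0=8.842; τ=−ln(0.5167)/8.842=0.075 → t=1.496; u2·a0=0.5581·8.842=4.935; a1+a2=1.194 < 4.935 ≤ a1+…+a3=7.466 → R3 fires; P=3 D=1 C=10 Q=3 A=21
Draw 10: a1=0.585, a2=0.414, a3=3.528, a4=1.032, a0=5.559; τ=−ln(0.3810)/5.559=0.174 → t=1.670; u2·a0=0.3354·5.559=1.864; a1+a2=0.999 < 1.864 ≤ a1+…+a3=4.527 → R3 fires; P=2 D=1 C=10 Q=2 A=23
Draw 11: a1=0.390, a2=0.414, a3=1.568, a4=0.688, a0=3.060; τ=−ln(0.3928)/3.060=0.305 → t=1.975; u2·a0=0.8269·3.060=2.530; a1+…+a3=2.372 < 2.530 ≤ a1+…+a4=3.060 → R4 fires; P=3 D=1 C=10 Q=2 A=24
Draw 12: a1=0.390, a2=0.414, a3=2.352, a4=1.032, a0=4.188; τ=−ln(0.2259)/4.188=0.355 → t=2.330; u2·a0=0.3861·4.188=1.617; a1+a2=0.804 < 1.617 ≤ a1+…+a3=3.156 → R3 fires; P=2 D=1 C=10 Q=1 A=26
Draw 13: a1=0.195, a2=0.414, a3=0.784, a4=0.688, a0=2.081; τ=−ln(0.3837)/2.081=0.460 → t=2.791 > T=2.73: stop.
Read off Q at T=2.73: 1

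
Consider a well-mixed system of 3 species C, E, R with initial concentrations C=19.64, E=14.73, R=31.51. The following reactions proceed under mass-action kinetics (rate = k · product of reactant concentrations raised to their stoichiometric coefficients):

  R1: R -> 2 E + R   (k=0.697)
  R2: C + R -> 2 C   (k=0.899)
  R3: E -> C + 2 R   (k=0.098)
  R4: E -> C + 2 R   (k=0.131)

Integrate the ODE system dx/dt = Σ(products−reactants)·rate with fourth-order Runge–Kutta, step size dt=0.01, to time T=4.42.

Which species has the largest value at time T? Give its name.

Dominant species at T: C

RK4 with dt=0.01: 442 steps to T=4.42. Trajectory (selected grid times):
t=0.00: C=19.64 E=14.73 R=31.51
t=0.49: C=56.17 E=14.59 R=0.13
t=0.98: C=60.85 E=13.12 R=0.11
t=1.47: C=65.06 E=11.79 R=0.09
t=1.96: C=68.84 E=10.60 R=0.08
t=2.46: C=72.30 E=9.50 R=0.07
t=2.95: C=75.34 E=8.53 R=0.06
t=3.44: C=78.07 E=7.66 R=0.05
t=3.93: C=80.52 E=6.88 R=0.04
t=4.42: C=82.72 E=6.17 R=0.04
At T=4.42: C=82.72 E=6.17 R=0.04; the largest is C.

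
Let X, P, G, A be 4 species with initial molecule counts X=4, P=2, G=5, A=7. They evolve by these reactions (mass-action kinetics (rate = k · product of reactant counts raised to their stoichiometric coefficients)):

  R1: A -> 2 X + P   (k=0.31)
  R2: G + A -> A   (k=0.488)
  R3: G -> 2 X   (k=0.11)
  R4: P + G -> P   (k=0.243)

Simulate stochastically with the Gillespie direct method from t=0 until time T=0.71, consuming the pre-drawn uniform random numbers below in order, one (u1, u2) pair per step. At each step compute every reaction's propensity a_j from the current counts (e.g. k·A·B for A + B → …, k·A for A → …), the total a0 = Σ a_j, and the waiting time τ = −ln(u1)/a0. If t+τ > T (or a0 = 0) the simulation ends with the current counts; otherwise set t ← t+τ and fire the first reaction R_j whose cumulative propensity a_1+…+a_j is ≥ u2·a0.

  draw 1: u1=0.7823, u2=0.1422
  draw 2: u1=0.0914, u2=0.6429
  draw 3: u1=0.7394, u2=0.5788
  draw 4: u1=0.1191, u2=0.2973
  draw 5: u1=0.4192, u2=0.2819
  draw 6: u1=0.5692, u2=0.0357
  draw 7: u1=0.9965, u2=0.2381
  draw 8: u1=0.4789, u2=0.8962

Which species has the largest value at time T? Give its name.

t=0.000: X=4 P=2 G=5 A=7
Draw 1: a1=2.170, a2=17.080, a3=0.550, a4=2.430, a0=22.230; τ=−ln(0.7823)/22.230=0.011 → t=0.011; u2·a0=0.1422·22.230=3.161; a1=2.170 < 3.161 ≤ a1+a2=19.250 → R2 fires; X=4 P=2 G=4 A=7
Draw 2: a1=2.170, a2=13.664, a3=0.440, a4=1.944, a0=18.218; τ=−ln(0.0914)/18.218=0.131 → t=0.142; u2·a0=0.6429·18.218=11.712; a1=2.170 < 11.712 ≤ a1+a2=15.834 → R2 fires; X=4 P=2 G=3 A=7
Draw 3: a1=2.170, a2=10.248, a3=0.330, a4=1.458, a0=14.206; τ=−ln(0.7394)/14.206=0.021 → t=0.164; u2·a0=0.5788·14.206=8.222; a1=2.170 < 8.222 ≤ a1+a2=12.418 → R2 fires; X=4 P=2 G=2 A=7
Draw 4: a1=2.170, a2=6.832, a3=0.220, a4=0.972, a0=10.194; τ=−ln(0.1191)/10.194=0.209 → t=0.372; u2·a0=0.2973·10.194=3.031; a1=2.170 < 3.031 ≤ a1+a2=9.002 → R2 fires; X=4 P=2 G=1 A=7
Draw 5: a1=2.170, a2=3.416, a3=0.110, a4=0.486, a0=6.182; τ=−ln(0.4192)/6.182=0.141 → t=0.513; u2·a0=0.2819·6.182=1.743 ≤ a1=2.170 → R1 fires; X=6 P=3 G=1 A=6
Draw 6: a1=1.860, a2=2.928, a3=0.110, a4=0.729, a0=5.627; τ=−ln(0.5692)/5.627=0.100 → t=0.613; u2·a0=0.0357·5.627=0.201 ≤ a1=1.860 → R1 fires; X=8 P=4 G=1 A=5
Draw 7: a1=1.550, a2=2.440, a3=0.110, a4=0.972, a0=5.072; τ=−ln(0.9965)/5.072=0.001 → t=0.614; u2·a0=0.2381·5.072=1.208 ≤ a1=1.550 → R1 fires; X=10 P=5 G=1 A=4
Draw 8: a1=1.240, a2=1.952, a3=0.110, a4=1.215, a0=4.517; τ=−ln(0.4789)/4.517=0.163 → t=0.777 > T=0.71: stop.
At T=0.71: X=10 P=5 G=1 A=4; the largest is X.

Dominant species at T: X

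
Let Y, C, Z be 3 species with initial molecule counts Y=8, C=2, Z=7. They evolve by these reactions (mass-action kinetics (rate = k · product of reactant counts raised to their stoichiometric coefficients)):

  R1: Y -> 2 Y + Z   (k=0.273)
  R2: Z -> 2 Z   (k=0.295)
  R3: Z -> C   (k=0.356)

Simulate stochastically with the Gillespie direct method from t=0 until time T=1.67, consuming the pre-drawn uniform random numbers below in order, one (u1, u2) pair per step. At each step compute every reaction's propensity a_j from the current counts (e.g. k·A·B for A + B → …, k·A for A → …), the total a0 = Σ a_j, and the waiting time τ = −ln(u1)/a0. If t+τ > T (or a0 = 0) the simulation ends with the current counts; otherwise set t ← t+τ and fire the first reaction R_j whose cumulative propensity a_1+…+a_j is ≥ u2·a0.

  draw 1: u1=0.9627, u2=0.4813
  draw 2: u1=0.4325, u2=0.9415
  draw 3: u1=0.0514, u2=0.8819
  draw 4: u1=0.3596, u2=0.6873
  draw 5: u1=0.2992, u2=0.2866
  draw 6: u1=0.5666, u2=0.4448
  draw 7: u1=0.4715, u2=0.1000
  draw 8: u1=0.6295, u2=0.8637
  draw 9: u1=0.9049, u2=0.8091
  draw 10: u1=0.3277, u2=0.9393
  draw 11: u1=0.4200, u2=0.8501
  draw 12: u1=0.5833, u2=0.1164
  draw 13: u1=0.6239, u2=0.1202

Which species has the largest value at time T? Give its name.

Dominant species at T: Y

t=0.000: Y=8 C=2 Z=7
Draw 1: a1=2.184, a2=2.065, a3=2.492, a0=6.741; τ=−ln(0.9627)/6.741=0.006 → t=0.006; u2·a0=0.4813·6.741=3.244; a1=2.184 < 3.244 ≤ a1+a2=4.249 → R2 fires; Y=8 C=2 Z=8
Draw 2: a1=2.184, a2=2.360, a3=2.848, a0=7.392; τ=−ln(0.4325)/7.392=0.113 → t=0.119; u2·a0=0.9415·7.392=6.960; a1+a2=4.544 < 6.960 ≤ a1+…+a3=7.392 → R3 fires; Y=8 C=3 Z=7
Draw 3: a1=2.184, a2=2.065, a3=2.492, a0=6.741; τ=−ln(0.0514)/6.741=0.440 → t=0.559; u2·a0=0.8819·6.741=5.945; a1+a2=4.249 < 5.945 ≤ a1+…+a3=6.741 → R3 fires; Y=8 C=4 Z=6
Draw 4: a1=2.184, a2=1.770, a3=2.136, a0=6.090; τ=−ln(0.3596)/6.090=0.168 → t=0.727; u2·a0=0.6873·6.090=4.186; a1+a2=3.954 < 4.186 ≤ a1+…+a3=6.090 → R3 fires; Y=8 C=5 Z=5
Draw 5: a1=2.184, a2=1.475, a3=1.780, a0=5.439; τ=−ln(0.2992)/5.439=0.222 → t=0.949; u2·a0=0.2866·5.439=1.559 ≤ a1=2.184 → R1 fires; Y=9 C=5 Z=6
Draw 6: a1=2.457, a2=1.770, a3=2.136, a0=6.363; τ=−ln(0.5666)/6.363=0.089 → t=1.038; u2·a0=0.4448·6.363=2.830; a1=2.457 < 2.830 ≤ a1+a2=4.227 → R2 fires; Y=9 C=5 Z=7
Draw 7: a1=2.457, a2=2.065, a3=2.492, a0=7.014; τ=−ln(0.4715)/7.014=0.107 → t=1.146; u2·a0=0.1000·7.014=0.701 ≤ a1=2.457 → R1 fires; Y=10 C=5 Z=8
Draw 8: a1=2.730, a2=2.360, a3=2.848, a0=7.938; τ=−ln(0.6295)/7.938=0.058 → t=1.204; u2·a0=0.8637·7.938=6.856; a1+a2=5.090 < 6.856 ≤ a1+…+a3=7.938 → R3 fires; Y=10 C=6 Z=7
Draw 9: a1=2.730, a2=2.065, a3=2.492, a0=7.287; τ=−ln(0.9049)/7.287=0.014 → t=1.218; u2·a0=0.8091·7.287=5.896; a1+a2=4.795 < 5.896 ≤ a1+…+a3=7.287 → R3 fires; Y=10 C=7 Z=6
Draw 10: a1=2.730, a2=1.770, a3=2.136, a0=6.636; τ=−ln(0.3277)/6.636=0.168 → t=1.386; u2·a0=0.9393·6.636=6.233; a1+a2=4.500 < 6.233 ≤ a1+…+a3=6.636 → R3 fires; Y=10 C=8 Z=5
Draw 11: a1=2.730, a2=1.475, a3=1.780, a0=5.985; τ=−ln(0.4200)/5.985=0.145 → t=1.531; u2·a0=0.8501·5.985=5.088; a1+a2=4.205 < 5.088 ≤ a1+…+a3=5.985 → R3 fires; Y=10 C=9 Z=4
Draw 12: a1=2.730, a2=1.180, a3=1.424, a0=5.334; τ=−ln(0.5833)/5.334=0.101 → t=1.632; u2·a0=0.1164·5.334=0.621 ≤ a1=2.730 → R1 fires; Y=11 C=9 Z=5
Draw 13: a1=3.003, a2=1.475, a3=1.780, a0=6.258; τ=−ln(0.6239)/6.258=0.075 → t=1.707 > T=1.67: stop.
At T=1.67: Y=11 C=9 Z=5; the largest is Y.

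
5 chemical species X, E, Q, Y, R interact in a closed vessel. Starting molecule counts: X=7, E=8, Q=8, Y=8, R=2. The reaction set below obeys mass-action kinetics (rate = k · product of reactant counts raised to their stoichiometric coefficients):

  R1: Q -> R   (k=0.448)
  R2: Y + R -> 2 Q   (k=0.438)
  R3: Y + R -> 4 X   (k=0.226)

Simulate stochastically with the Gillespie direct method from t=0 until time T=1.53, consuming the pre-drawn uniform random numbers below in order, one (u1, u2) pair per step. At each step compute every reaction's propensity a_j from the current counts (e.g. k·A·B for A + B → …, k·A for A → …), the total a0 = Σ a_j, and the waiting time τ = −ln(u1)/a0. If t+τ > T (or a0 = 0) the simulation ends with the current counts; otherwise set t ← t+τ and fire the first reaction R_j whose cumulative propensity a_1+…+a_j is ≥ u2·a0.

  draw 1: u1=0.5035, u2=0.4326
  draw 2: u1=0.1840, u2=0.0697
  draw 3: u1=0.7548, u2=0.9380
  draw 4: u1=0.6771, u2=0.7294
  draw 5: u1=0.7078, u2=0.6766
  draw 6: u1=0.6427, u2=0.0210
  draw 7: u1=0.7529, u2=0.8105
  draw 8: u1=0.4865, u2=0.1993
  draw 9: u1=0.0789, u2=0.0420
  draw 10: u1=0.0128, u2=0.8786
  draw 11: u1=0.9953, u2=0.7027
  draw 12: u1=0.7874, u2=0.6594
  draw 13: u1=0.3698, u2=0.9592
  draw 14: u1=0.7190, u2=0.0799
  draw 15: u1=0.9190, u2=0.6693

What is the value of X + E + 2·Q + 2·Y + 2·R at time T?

Check how each reaction changes W = X + E + 2·Q + 2·Y + 2·R (weight of products minus weight of reactants):
R1: Q -> R: (2·1) − (2·1) = 2 − 2 = 0
R2: Y + R -> 2 Q: (2·2) − (2·1 + 2·1) = 4 − 4 = 0
R3: Y + R -> 4 X: (1·4) − (2·1 + 2·1) = 4 − 4 = 0
Every reaction leaves W unchanged, so W is conserved and no simulation is needed: W(T) = W(0) = 7 + 8 + 2·8 + 2·8 + 2·2 = 51

Value at T = 51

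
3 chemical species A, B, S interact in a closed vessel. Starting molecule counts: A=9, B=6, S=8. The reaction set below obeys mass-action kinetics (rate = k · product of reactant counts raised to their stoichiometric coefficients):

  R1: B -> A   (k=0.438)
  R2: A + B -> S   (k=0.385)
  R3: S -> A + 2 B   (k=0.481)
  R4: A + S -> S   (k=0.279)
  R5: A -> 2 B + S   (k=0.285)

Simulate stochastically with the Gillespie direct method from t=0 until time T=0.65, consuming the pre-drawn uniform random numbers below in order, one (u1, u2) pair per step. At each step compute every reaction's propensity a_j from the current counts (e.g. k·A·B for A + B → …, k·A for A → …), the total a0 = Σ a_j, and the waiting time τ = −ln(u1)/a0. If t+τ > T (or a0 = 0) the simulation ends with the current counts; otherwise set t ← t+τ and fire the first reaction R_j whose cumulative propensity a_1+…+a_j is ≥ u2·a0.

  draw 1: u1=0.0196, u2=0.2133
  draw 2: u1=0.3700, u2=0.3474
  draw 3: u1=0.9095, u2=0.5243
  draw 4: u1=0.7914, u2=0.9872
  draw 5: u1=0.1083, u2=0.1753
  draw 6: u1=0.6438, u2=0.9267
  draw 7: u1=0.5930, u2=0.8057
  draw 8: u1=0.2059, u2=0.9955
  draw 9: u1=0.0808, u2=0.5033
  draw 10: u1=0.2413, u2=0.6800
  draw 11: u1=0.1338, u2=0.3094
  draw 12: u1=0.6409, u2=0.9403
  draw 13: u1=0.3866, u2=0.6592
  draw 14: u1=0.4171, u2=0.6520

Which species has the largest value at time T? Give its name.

Dominant species at T: B

t=0.000: A=9 B=6 S=8
Draw 1: a1=2.628, a2=20.790, a3=3.848, a4=20.088, a5=2.565, a0=49.919; τ=−ln(0.0196)/49.919=0.079 → t=0.079; u2·a0=0.2133·49.919=10.648; a1=2.628 < 10.648 ≤ a1+a2=23.418 → R2 fires; A=8 B=5 S=9
Draw 2: a1=2.190, a2=15.400, a3=4.329, a4=20.088, a5=2.280, a0=44.287; τ=−ln(0.3700)/44.287=0.022 → t=0.101; u2·a0=0.3474·44.287=15.385; a1=2.190 < 15.385 ≤ a1+a2=17.590 → R2 fires; A=7 B=4 S=10
Draw 3: a1=1.752, a2=10.780, a3=4.810, a4=19.530, a5=1.995, a0=38.867; τ=−ln(0.9095)/38.867=0.002 → t=0.104; u2·a0=0.5243·38.867=20.378; a1+…+a3=17.342 < 20.378 ≤ a1+…+a4=36.872 → R4 fires; A=6 B=4 S=10
Draw 4: a1=1.752, a2=9.240, a3=4.810, a4=16.740, a5=1.710, a0=34.252; τ=−ln(0.7914)/34.252=0.007 → t=0.110; u2·a0=0.9872·34.252=33.814; a1+…+a4=32.542 < 33.814 ≤ a1+…+a5=34.252 → R5 fires; A=5 B=6 S=11
Draw 5: a1=2.628, a2=11.550, a3=5.291, a4=15.345, a5=1.425, a0=36.239; τ=−ln(0.1083)/36.239=0.061 → t=0.172; u2·a0=0.1753·36.239=6.353; a1=2.628 < 6.353 ≤ a1+a2=14.178 → R2 fires; A=4 B=5 S=12
Draw 6: a1=2.190, a2=7.700, a3=5.772, a4=13.392, a5=1.140, a0=30.194; τ=−ln(0.6438)/30.194=0.015 → t=0.186; u2·a0=0.9267·30.194=27.981; a1+…+a3=15.662 < 27.981 ≤ a1+…+a4=29.054 → R4 fires; A=3 B=5 S=12
Draw 7: a1=2.190, a2=5.775, a3=5.772, a4=10.044, a5=0.855, a0=24.636; τ=−ln(0.5930)/24.636=0.021 → t=0.208; u2·a0=0.8057·24.636=19.849; a1+…+a3=13.737 < 19.849 ≤ a1+…+a4=23.781 → R4 fires; A=2 B=5 S=12
Draw 8: a1=2.190, a2=3.850, a3=5.772, a4=6.696, a5=0.570, a0=19.078; τ=−ln(0.2059)/19.078=0.083 → t=0.290; u2·a0=0.9955·19.078=18.992; a1+…+a4=18.508 < 18.992 ≤ a1+…+a5=19.078 → R5 fires; A=1 B=7 S=13
Draw 9: a1=3.066, a2=2.695, a3=6.253, a4=3.627, a5=0.285, a0=15.926; τ=−ln(0.0808)/15.926=0.158 → t=0.448; u2·a0=0.5033·15.926=8.016; a1+a2=5.761 < 8.016 ≤ a1+…+a3=12.014 → R3 fires; A=2 B=9 S=12
Draw 10: a1=3.942, a2=6.930, a3=5.772, a4=6.696, a5=0.570, a0=23.910; τ=−ln(0.2413)/23.910=0.059 → t=0.508; u2·a0=0.6800·23.910=16.259; a1+a2=10.872 < 16.259 ≤ a1+…+a3=16.644 → R3 fires; A=3 B=11 S=11
Draw 11: a1=4.818, a2=12.705, a3=5.291, a4=9.207, a5=0.855, a0=32.876; τ=−ln(0.1338)/32.876=0.061 → t=0.569; u2·a0=0.3094·32.876=10.172; a1=4.818 < 10.172 ≤ a1+a2=17.523 → R2 fires; A=2 B=10 S=12
Draw 12: a1=4.380, a2=7.700, a3=5.772, a4=6.696, a5=0.570, a0=25.118; τ=−ln(0.6409)/25.118=0.018 → t=0.587; u2·a0=0.9403·25.118=23.618; a1+…+a3=17.852 < 23.618 ≤ a1+…+a4=24.548 → R4 fires; A=1 B=10 S=12
Draw 13: a1=4.380, a2=3.850, a3=5.772, a4=3.348, a5=0.285, a0=17.635; τ=−ln(0.3866)/17.635=0.054 → t=0.641; u2·a0=0.6592·17.635=11.625; a1+a2=8.230 < 11.625 ≤ a1+…+a3=14.002 → R3 fires; A=2 B=12 S=11
Draw 14: a1=5.256, a2=9.240, a3=5.291, a4=6.138, a5=0.570, a0=26.495; τ=−ln(0.4171)/26.495=0.033 → t=0.674 > T=0.65: stop.
At T=0.65: A=2 B=12 S=11; the largest is B.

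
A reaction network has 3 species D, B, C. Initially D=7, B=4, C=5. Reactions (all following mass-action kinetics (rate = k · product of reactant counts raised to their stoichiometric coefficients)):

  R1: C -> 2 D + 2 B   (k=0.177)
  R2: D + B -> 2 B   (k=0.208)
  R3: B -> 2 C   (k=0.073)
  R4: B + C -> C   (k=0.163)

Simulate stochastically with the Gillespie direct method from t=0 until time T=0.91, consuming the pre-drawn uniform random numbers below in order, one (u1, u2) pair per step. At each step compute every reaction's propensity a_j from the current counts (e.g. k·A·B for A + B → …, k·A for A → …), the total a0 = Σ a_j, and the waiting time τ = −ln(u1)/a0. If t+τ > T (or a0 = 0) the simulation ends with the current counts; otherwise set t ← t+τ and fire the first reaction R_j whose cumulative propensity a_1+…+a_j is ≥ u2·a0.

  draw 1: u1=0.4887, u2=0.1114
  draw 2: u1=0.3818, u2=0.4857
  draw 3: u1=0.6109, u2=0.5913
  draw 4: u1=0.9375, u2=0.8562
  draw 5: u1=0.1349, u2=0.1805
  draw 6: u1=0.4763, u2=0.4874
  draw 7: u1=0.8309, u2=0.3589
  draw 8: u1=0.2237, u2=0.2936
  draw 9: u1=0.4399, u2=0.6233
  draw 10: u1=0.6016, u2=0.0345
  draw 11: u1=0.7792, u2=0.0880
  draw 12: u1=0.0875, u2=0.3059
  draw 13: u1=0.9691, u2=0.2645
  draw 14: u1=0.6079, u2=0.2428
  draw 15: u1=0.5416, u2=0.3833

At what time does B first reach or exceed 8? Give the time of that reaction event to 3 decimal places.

Threshold first reached at t = 0.716

t=0.000: D=7 B=4 C=5
Draw 1: a1=0.885, a2=5.824, a3=0.292, a4=3.260, a0=10.261; τ=−ln(0.4887)/10.261=0.070 → t=0.070; u2·a0=0.1114·10.261=1.143; a1=0.885 < 1.143 ≤ a1+a2=6.709 → R2 fires; D=6 B=5 C=5
Draw 2: a1=0.885, a2=6.240, a3=0.365, a4=4.075, a0=11.565; τ=−ln(0.3818)/11.565=0.083 → t=0.153; u2·a0=0.4857·11.565=5.617; a1=0.885 < 5.617 ≤ a1+a2=7.125 → R2 fires; D=5 B=6 C=5
Draw 3: a1=0.885, a2=6.240, a3=0.438, a4=4.890, a0=12.453; τ=−ln(0.6109)/12.453=0.040 → t=0.193; u2·a0=0.5913·12.453=7.363; a1+a2=7.125 < 7.363 ≤ a1+…+a3=7.563 → R3 fires; D=5 B=5 C=7
Draw 4: a1=1.239, a2=5.200, a3=0.365, a4=5.705, a0=12.509; τ=−ln(0.9375)/12.509=0.005 → t=0.198; u2·a0=0.8562·12.509=10.710; a1+…+a3=6.804 < 10.710 ≤ a1+…+a4=12.509 → R4 fires; D=5 B=4 C=7
Draw 5: a1=1.239, a2=4.160, a3=0.292, a4=4.564, a0=10.255; τ=−ln(0.1349)/10.255=0.195 → t=0.393; u2·a0=0.1805·10.255=1.851; a1=1.239 < 1.851 ≤ a1+a2=5.399 → R2 fires; D=4 B=5 C=7
Draw 6: a1=1.239, a2=4.160, a3=0.365, a4=5.705, a0=11.469; τ=−ln(0.4763)/11.469=0.065 → t=0.458; u2·a0=0.4874·11.469=5.590; a1+a2=5.399 < 5.590 ≤ a1+…+a3=5.764 → R3 fires; D=4 B=4 C=9
Draw 7: a1=1.593, a2=3.328, a3=0.292, a4=5.868, a0=11.081; τ=−ln(0.8309)/11.081=0.017 → t=0.474; u2·a0=0.3589·11.081=3.977; a1=1.593 < 3.977 ≤ a1+a2=4.921 → R2 fires; D=3 B=5 C=9
Draw 8: a1=1.593, a2=3.120, a3=0.365, a4=7.335, a0=12.413; τ=−ln(0.2237)/12.413=0.121 → t=0.595; u2·a0=0.2936·12.413=3.644; a1=1.593 < 3.644 ≤ a1+a2=4.713 → R2 fires; D=2 B=6 C=9
Draw 9: a1=1.593, a2=2.496, a3=0.438, a4=8.802, a0=13.329; τ=−ln(0.4399)/13.329=0.062 → t=0.657; u2·a0=0.6233·13.329=8.308; a1+…+a3=4.527 < 8.308 ≤ a1+…+a4=13.329 → R4 fires; D=2 B=5 C=9
Draw 10: a1=1.593, a2=2.080, a3=0.365, a4=7.335, a0=11.373; τ=−ln(0.6016)/11.373=0.045 → t=0.701; u2·a0=0.0345·11.373=0.392 ≤ a1=1.593 → R1 fires; D=4 B=7 C=8
Draw 11: a1=1.416, a2=5.824, a3=0.511, a4=9.128, a0=16.879; τ=−ln(0.7792)/16.879=0.015 → t=0.716; u2·a0=0.0880·16.879=1.485; a1=1.416 < 1.485 ≤ a1+a2=7.240 → R2 fires; D=3 B=8 C=8
Draw 12: a1=1.416, a2=4.992, a3=0.584, a4=10.432, a0=17.424; τ=−ln(0.0875)/17.424=0.140 → t=0.856; u2·a0=0.3059·17.424=5.330; a1=1.416 < 5.330 ≤ a1+a2=6.408 → R2 fires; D=2 B=9 C=8
Draw 13: a1=1.416, a2=3.744, a3=0.657, a4=11.736, a0=17.553; τ=−ln(0.9691)/17.553=0.002 → t=0.858; u2·a0=0.2645·17.553=4.643; a1=1.416 < 4.643 ≤ a1+a2=5.160 → R2 fires; D=1 B=10 C=8
Draw 14: a1=1.416, a2=2.080, a3=0.730, a4=13.040, a0=17.266; τ=−ln(0.6079)/17.266=0.029 → t=0.887; u2·a0=0.2428·17.266=4.192; a1+a2=3.496 < 4.192 ≤ a1+…+a3=4.226 → R3 fires; D=1 B=9 C=10
Draw 15: a1=1.770, a2=1.872, a3=0.657, a4=14.670, a0=18.969; τ=−ln(0.5416)/18.969=0.032 → t=0.919 > T=0.91: stop.
B first becomes ≥ 8 when it reaches 8 at the event at t=0.716.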